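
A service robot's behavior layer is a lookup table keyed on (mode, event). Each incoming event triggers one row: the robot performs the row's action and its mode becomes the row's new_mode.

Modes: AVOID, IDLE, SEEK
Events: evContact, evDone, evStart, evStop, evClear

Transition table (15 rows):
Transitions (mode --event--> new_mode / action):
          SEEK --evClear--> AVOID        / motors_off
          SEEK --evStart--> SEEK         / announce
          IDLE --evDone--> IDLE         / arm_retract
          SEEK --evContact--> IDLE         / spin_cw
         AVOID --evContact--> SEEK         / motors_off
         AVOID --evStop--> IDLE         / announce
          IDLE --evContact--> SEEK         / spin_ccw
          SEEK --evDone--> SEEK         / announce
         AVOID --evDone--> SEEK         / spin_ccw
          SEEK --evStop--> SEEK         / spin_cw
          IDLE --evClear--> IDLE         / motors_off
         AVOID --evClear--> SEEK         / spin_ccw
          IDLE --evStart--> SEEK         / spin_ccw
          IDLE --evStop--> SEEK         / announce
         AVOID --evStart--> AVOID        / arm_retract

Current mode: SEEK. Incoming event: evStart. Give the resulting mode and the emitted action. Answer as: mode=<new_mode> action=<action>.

current mode = SEEK; filter table to that mode:
  (SEEK, evClear) → (AVOID, motors_off)
  (SEEK, evStart) → (SEEK, announce)  ← event matches
  (SEEK, evContact) → (IDLE, spin_cw)
  (SEEK, evDone) → (SEEK, announce)
  (SEEK, evStop) → (SEEK, spin_cw)
event = evStart selects (SEEK, announce)

mode=SEEK action=announce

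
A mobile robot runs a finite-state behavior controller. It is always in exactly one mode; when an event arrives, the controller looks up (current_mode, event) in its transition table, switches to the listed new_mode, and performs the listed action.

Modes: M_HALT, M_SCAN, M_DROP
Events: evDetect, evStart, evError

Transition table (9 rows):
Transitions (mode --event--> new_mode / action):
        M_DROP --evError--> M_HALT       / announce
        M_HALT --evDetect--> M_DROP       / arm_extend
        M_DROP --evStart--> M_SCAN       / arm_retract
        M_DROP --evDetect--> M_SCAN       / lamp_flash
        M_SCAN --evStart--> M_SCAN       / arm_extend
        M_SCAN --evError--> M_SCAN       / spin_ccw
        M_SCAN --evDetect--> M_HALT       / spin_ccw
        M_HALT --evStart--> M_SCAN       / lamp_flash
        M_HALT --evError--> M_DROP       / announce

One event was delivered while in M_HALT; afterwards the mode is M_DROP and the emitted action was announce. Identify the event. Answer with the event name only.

evError

try evDetect: (M_HALT, evDetect) → (M_DROP, arm_extend)
try evStart: (M_HALT, evStart) → (M_SCAN, lamp_flash)
try evError: (M_HALT, evError) → (M_DROP, announce)  ← matches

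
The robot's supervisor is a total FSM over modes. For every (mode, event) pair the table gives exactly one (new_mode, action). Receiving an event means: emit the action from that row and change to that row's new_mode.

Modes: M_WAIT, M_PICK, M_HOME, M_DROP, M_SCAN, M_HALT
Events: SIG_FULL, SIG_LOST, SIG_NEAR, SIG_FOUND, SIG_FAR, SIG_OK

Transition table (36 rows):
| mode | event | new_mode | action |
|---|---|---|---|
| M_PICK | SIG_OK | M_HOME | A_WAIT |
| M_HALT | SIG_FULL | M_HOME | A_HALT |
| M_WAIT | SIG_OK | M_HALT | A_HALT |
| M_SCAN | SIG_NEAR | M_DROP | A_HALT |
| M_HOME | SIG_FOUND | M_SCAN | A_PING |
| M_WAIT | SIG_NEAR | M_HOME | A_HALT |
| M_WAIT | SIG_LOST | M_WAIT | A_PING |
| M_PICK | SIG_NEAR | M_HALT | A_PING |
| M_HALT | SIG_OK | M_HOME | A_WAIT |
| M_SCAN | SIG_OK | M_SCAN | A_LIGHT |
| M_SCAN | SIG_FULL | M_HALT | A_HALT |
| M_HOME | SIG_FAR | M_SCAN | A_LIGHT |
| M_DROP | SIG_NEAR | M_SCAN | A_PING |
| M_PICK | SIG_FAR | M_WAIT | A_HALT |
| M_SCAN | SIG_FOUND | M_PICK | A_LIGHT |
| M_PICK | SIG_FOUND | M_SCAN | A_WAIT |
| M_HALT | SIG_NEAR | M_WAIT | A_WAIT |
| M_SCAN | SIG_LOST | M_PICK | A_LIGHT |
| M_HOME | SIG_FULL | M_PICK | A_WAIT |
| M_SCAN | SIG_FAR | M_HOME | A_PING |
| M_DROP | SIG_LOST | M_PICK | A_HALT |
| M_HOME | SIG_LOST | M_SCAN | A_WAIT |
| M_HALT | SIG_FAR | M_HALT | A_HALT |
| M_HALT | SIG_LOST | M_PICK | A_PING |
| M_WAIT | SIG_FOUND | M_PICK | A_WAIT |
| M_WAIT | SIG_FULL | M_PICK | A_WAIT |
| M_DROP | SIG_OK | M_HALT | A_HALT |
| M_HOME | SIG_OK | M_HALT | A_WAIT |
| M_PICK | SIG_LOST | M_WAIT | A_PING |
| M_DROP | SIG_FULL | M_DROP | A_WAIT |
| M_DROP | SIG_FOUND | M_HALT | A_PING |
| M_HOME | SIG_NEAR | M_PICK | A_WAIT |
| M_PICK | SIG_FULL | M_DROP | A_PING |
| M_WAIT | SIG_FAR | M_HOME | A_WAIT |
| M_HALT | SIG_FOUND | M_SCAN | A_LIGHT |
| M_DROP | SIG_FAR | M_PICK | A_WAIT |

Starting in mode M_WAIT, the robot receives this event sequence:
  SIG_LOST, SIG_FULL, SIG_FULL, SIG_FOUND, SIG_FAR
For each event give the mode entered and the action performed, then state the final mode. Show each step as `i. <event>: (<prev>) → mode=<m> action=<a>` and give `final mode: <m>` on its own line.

final mode: M_HALT

1. SIG_LOST: (M_WAIT) → mode=M_WAIT action=A_PING
2. SIG_FULL: (M_WAIT) → mode=M_PICK action=A_WAIT
3. SIG_FULL: (M_PICK) → mode=M_DROP action=A_PING
4. SIG_FOUND: (M_DROP) → mode=M_HALT action=A_PING
5. SIG_FAR: (M_HALT) → mode=M_HALT action=A_HALT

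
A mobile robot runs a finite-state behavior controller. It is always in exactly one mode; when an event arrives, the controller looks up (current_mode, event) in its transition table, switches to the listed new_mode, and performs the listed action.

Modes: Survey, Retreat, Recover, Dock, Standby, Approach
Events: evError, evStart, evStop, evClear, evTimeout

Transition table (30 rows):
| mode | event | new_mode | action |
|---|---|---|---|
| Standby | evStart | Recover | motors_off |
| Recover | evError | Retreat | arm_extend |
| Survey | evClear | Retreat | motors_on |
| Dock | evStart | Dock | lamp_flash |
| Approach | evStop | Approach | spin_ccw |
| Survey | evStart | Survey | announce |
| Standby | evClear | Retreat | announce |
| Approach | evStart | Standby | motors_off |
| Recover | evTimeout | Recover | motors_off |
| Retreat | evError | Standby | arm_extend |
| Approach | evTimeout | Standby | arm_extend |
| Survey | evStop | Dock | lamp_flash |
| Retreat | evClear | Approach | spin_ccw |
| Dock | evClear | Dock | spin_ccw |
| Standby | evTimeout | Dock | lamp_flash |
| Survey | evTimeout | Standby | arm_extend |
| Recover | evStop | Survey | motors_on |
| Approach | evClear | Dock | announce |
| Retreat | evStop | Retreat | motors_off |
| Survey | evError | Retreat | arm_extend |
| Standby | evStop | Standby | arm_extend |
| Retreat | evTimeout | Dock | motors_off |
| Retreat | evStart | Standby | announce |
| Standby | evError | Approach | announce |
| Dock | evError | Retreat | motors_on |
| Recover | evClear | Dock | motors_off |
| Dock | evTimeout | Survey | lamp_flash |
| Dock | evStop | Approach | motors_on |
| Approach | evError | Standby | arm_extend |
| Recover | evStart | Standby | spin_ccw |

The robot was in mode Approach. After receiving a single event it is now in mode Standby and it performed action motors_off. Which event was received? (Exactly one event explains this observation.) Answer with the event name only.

try evError: (Approach, evError) → (Standby, arm_extend)
try evStart: (Approach, evStart) → (Standby, motors_off)  ← matches
try evStop: (Approach, evStop) → (Approach, spin_ccw)
try evClear: (Approach, evClear) → (Dock, announce)
try evTimeout: (Approach, evTimeout) → (Standby, arm_extend)

evStart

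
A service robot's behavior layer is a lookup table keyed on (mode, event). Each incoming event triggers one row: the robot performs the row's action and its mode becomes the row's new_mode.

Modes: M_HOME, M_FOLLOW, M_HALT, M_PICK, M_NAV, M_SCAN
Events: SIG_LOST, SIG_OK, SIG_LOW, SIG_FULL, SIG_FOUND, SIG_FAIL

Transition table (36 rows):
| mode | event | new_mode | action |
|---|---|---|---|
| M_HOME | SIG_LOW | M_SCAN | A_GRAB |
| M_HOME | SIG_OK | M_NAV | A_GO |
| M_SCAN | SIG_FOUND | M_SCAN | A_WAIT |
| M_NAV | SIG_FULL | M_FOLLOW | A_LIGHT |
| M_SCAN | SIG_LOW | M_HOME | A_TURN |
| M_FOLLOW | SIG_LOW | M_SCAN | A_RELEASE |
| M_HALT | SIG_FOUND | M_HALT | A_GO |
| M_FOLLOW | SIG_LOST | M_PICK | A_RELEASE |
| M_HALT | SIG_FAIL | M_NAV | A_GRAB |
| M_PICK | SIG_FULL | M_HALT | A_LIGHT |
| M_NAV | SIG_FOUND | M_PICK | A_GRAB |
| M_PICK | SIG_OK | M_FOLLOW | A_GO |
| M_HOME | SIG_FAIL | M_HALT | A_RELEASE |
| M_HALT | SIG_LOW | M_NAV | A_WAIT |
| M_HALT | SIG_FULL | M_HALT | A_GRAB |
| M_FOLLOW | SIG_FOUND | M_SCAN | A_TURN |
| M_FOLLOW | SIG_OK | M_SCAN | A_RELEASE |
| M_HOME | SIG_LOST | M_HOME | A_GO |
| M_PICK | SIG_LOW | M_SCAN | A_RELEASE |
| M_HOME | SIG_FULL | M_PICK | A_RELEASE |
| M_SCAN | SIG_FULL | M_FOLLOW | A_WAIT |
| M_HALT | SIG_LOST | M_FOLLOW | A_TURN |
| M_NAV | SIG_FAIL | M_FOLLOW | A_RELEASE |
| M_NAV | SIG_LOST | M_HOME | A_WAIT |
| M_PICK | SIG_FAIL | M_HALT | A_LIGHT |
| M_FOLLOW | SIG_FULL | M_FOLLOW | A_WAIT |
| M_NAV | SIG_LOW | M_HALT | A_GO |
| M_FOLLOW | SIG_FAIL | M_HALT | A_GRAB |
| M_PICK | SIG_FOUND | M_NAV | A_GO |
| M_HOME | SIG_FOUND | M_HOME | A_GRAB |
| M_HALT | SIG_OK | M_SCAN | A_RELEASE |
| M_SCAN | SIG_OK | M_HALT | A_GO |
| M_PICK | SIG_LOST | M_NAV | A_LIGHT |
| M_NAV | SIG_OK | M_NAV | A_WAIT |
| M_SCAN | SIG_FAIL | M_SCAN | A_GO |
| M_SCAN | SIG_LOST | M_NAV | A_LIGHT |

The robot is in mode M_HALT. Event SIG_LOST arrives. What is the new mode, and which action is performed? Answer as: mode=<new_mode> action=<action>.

current mode = M_HALT; filter table to that mode:
  (M_HALT, SIG_FOUND) → (M_HALT, A_GO)
  (M_HALT, SIG_FAIL) → (M_NAV, A_GRAB)
  (M_HALT, SIG_LOW) → (M_NAV, A_WAIT)
  (M_HALT, SIG_FULL) → (M_HALT, A_GRAB)
  (M_HALT, SIG_LOST) → (M_FOLLOW, A_TURN)  ← event matches
  (M_HALT, SIG_OK) → (M_SCAN, A_RELEASE)
event = SIG_LOST selects (M_FOLLOW, A_TURN)

mode=M_FOLLOW action=A_TURN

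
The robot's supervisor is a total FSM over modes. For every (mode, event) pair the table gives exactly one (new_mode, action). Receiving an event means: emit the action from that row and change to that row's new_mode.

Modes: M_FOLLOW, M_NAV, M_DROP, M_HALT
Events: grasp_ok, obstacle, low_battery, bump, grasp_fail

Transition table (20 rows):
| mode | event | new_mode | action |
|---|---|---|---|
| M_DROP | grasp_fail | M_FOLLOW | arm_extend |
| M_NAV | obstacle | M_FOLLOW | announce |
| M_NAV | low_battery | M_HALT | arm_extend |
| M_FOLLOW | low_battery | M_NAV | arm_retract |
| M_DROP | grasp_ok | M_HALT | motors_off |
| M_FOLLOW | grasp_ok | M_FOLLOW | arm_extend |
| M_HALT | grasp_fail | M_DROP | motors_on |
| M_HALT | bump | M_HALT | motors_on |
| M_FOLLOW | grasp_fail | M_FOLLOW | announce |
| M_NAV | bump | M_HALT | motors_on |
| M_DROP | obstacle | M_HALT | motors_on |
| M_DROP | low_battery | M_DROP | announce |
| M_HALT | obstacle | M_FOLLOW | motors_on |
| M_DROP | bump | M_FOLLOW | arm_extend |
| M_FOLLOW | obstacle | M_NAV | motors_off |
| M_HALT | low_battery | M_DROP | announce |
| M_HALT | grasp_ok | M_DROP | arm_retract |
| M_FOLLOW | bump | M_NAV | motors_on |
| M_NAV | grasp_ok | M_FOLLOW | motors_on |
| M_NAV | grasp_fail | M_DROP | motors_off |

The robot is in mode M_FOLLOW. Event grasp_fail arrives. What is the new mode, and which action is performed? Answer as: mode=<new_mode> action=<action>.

current mode = M_FOLLOW; filter table to that mode:
  (M_FOLLOW, low_battery) → (M_NAV, arm_retract)
  (M_FOLLOW, grasp_ok) → (M_FOLLOW, arm_extend)
  (M_FOLLOW, grasp_fail) → (M_FOLLOW, announce)  ← event matches
  (M_FOLLOW, obstacle) → (M_NAV, motors_off)
  (M_FOLLOW, bump) → (M_NAV, motors_on)
event = grasp_fail selects (M_FOLLOW, announce)

mode=M_FOLLOW action=announce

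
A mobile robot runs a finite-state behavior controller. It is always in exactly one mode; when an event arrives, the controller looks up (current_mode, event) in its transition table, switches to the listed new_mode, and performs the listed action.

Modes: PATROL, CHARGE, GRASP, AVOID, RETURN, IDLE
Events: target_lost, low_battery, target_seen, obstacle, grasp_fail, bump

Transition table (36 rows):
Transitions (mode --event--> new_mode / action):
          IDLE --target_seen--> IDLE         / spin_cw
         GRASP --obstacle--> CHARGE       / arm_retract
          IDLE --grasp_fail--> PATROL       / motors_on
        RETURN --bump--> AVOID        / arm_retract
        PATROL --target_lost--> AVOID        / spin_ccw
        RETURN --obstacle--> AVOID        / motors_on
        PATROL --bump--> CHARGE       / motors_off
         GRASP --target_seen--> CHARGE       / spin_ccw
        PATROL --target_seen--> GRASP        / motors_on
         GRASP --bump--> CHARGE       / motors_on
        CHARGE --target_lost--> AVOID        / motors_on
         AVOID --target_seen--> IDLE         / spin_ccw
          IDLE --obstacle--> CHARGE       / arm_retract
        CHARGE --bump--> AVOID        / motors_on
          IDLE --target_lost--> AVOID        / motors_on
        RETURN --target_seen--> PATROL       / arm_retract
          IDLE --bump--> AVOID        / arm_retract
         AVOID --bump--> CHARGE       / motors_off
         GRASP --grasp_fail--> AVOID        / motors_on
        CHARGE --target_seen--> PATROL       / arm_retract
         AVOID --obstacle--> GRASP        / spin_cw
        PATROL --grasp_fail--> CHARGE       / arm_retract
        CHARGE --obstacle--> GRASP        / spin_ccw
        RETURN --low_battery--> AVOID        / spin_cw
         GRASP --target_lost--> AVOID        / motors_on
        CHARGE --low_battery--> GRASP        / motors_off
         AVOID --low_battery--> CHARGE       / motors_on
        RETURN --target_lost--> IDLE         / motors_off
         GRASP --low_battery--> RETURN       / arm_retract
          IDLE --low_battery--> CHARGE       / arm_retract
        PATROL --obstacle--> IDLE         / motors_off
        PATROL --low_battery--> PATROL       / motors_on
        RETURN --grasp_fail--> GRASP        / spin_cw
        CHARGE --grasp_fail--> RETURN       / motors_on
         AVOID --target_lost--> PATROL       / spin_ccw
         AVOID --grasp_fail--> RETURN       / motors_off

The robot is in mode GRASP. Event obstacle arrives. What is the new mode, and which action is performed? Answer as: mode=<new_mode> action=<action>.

mode=CHARGE action=arm_retract

current mode = GRASP; filter table to that mode:
  (GRASP, obstacle) → (CHARGE, arm_retract)  ← event matches
  (GRASP, target_seen) → (CHARGE, spin_ccw)
  (GRASP, bump) → (CHARGE, motors_on)
  (GRASP, grasp_fail) → (AVOID, motors_on)
  (GRASP, target_lost) → (AVOID, motors_on)
  (GRASP, low_battery) → (RETURN, arm_retract)
event = obstacle selects (CHARGE, arm_retract)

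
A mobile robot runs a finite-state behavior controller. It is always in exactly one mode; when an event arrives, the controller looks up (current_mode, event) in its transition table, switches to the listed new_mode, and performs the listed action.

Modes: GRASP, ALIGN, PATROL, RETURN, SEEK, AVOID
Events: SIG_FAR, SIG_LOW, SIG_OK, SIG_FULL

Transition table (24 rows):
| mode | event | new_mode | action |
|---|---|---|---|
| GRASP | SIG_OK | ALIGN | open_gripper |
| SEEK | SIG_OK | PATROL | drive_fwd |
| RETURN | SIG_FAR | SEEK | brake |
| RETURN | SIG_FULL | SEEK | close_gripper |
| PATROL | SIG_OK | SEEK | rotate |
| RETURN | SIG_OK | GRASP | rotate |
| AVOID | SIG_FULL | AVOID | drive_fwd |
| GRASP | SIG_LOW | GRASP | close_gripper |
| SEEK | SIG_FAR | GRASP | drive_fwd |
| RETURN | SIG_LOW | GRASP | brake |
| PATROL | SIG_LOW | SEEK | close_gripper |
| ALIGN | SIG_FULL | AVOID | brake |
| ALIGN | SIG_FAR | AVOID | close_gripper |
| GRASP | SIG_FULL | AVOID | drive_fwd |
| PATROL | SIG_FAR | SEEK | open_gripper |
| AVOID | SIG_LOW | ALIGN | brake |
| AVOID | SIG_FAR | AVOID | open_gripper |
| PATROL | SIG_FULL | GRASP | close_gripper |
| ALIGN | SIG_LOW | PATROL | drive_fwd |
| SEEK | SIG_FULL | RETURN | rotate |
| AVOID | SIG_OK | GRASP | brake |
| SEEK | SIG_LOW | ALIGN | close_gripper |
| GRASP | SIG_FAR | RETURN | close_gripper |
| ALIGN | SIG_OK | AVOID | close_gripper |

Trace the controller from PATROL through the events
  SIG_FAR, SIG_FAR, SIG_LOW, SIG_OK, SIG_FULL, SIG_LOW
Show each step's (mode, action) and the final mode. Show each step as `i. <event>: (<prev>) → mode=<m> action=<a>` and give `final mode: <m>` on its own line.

final mode: ALIGN

1. SIG_FAR: (PATROL) → mode=SEEK action=open_gripper
2. SIG_FAR: (SEEK) → mode=GRASP action=drive_fwd
3. SIG_LOW: (GRASP) → mode=GRASP action=close_gripper
4. SIG_OK: (GRASP) → mode=ALIGN action=open_gripper
5. SIG_FULL: (ALIGN) → mode=AVOID action=brake
6. SIG_LOW: (AVOID) → mode=ALIGN action=brake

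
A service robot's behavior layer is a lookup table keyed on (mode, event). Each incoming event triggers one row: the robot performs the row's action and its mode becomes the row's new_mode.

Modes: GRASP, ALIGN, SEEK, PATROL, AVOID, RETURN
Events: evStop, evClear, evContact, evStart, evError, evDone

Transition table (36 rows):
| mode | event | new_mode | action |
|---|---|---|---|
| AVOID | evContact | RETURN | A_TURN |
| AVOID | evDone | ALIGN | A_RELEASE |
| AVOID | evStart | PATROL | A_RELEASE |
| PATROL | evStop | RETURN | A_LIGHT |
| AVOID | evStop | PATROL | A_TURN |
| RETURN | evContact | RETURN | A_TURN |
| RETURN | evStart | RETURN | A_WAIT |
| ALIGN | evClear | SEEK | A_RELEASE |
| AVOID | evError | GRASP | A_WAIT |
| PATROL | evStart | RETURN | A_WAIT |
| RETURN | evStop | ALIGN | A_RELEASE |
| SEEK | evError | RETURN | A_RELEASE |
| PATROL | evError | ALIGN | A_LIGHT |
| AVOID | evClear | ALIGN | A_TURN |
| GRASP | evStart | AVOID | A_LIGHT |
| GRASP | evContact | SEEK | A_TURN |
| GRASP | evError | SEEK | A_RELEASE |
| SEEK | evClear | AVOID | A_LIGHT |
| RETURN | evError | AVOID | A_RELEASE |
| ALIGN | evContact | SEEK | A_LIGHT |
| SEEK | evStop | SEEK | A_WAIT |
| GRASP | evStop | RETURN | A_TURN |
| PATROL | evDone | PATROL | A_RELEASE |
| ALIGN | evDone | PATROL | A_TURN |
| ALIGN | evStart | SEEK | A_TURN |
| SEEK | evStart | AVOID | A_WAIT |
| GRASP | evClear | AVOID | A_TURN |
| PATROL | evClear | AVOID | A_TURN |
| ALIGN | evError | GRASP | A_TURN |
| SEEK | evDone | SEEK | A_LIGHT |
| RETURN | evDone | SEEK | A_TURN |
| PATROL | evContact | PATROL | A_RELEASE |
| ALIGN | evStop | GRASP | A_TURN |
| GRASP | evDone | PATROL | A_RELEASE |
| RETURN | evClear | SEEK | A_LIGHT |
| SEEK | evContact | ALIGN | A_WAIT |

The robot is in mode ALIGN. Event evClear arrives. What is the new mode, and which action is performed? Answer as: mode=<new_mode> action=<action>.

mode=SEEK action=A_RELEASE

current mode = ALIGN; filter table to that mode:
  (ALIGN, evClear) → (SEEK, A_RELEASE)  ← event matches
  (ALIGN, evContact) → (SEEK, A_LIGHT)
  (ALIGN, evDone) → (PATROL, A_TURN)
  (ALIGN, evStart) → (SEEK, A_TURN)
  (ALIGN, evError) → (GRASP, A_TURN)
  (ALIGN, evStop) → (GRASP, A_TURN)
event = evClear selects (SEEK, A_RELEASE)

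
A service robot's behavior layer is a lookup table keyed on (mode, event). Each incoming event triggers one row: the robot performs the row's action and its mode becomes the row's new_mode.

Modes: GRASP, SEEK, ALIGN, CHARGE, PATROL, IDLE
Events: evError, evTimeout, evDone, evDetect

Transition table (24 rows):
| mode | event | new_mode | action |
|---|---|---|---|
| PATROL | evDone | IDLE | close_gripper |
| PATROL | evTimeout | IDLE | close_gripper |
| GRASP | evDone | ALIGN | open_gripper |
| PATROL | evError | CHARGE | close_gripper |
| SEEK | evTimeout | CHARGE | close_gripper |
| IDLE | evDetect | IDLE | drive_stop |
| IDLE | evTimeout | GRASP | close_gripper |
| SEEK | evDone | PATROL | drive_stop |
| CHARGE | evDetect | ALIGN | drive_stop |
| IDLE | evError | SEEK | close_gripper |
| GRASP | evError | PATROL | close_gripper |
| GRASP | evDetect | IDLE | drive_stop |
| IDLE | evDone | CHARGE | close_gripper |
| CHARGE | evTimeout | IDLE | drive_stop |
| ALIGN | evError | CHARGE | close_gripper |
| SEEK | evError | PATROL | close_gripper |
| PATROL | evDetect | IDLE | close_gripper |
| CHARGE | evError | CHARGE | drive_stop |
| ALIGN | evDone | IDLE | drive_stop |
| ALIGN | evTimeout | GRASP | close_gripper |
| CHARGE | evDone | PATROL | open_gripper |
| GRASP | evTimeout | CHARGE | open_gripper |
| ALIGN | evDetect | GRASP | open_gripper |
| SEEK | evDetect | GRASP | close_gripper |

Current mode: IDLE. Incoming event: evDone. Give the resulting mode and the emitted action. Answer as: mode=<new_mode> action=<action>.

current mode = IDLE; filter table to that mode:
  (IDLE, evDetect) → (IDLE, drive_stop)
  (IDLE, evTimeout) → (GRASP, close_gripper)
  (IDLE, evError) → (SEEK, close_gripper)
  (IDLE, evDone) → (CHARGE, close_gripper)  ← event matches
event = evDone selects (CHARGE, close_gripper)

mode=CHARGE action=close_gripper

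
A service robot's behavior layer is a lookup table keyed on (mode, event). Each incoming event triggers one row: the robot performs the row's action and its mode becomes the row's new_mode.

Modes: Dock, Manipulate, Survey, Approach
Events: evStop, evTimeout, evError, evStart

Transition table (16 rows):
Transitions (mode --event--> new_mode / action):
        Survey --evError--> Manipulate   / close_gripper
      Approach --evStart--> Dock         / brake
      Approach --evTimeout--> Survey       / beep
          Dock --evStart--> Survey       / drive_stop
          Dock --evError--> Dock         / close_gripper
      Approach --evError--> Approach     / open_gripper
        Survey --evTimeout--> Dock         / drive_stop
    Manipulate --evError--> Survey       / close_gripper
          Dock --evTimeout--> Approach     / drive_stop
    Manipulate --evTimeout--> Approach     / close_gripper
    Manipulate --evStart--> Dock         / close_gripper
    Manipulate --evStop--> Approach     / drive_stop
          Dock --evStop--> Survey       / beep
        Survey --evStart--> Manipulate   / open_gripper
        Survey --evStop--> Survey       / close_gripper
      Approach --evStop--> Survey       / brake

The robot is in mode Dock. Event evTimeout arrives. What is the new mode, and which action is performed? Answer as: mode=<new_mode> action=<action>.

current mode = Dock; filter table to that mode:
  (Dock, evStart) → (Survey, drive_stop)
  (Dock, evError) → (Dock, close_gripper)
  (Dock, evTimeout) → (Approach, drive_stop)  ← event matches
  (Dock, evStop) → (Survey, beep)
event = evTimeout selects (Approach, drive_stop)

mode=Approach action=drive_stop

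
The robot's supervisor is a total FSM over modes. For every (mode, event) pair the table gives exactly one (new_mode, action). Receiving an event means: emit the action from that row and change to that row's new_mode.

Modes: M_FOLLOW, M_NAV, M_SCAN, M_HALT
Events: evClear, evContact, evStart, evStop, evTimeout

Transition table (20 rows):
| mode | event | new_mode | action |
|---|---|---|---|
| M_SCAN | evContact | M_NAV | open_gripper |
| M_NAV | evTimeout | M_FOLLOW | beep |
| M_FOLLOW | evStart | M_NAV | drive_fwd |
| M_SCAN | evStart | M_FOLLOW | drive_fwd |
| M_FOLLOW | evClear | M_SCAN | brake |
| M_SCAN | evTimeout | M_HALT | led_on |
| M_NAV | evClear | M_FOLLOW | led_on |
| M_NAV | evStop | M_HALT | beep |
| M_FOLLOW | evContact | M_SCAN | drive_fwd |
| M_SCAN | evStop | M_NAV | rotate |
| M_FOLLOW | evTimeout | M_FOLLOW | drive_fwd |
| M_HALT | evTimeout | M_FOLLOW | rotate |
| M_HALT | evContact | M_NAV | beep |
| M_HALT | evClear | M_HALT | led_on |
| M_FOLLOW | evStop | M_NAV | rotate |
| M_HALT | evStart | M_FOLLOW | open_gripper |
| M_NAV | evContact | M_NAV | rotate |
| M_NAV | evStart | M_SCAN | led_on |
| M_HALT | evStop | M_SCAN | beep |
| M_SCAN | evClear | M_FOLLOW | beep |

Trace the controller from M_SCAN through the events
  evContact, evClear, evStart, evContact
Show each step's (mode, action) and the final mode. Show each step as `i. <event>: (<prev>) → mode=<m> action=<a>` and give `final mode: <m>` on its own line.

final mode: M_NAV

1. evContact: (M_SCAN) → mode=M_NAV action=open_gripper
2. evClear: (M_NAV) → mode=M_FOLLOW action=led_on
3. evStart: (M_FOLLOW) → mode=M_NAV action=drive_fwd
4. evContact: (M_NAV) → mode=M_NAV action=rotate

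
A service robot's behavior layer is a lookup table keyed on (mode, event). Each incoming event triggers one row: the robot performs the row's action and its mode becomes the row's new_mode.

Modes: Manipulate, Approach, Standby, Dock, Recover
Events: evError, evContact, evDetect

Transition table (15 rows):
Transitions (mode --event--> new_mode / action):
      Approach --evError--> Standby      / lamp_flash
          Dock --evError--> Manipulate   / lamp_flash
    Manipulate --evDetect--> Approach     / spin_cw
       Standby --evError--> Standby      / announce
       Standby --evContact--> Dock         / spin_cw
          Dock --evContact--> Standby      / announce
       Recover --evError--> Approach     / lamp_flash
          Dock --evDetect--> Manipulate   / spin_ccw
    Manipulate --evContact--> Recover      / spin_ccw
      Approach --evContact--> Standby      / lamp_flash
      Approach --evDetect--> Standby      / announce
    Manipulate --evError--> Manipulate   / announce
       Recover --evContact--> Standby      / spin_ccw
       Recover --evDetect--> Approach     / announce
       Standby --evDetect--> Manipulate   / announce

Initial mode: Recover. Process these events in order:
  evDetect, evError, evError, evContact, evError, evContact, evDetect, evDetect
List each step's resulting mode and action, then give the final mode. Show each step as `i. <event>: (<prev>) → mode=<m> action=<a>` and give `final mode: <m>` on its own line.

final mode: Standby

1. evDetect: (Recover) → mode=Approach action=announce
2. evError: (Approach) → mode=Standby action=lamp_flash
3. evError: (Standby) → mode=Standby action=announce
4. evContact: (Standby) → mode=Dock action=spin_cw
5. evError: (Dock) → mode=Manipulate action=lamp_flash
6. evContact: (Manipulate) → mode=Recover action=spin_ccw
7. evDetect: (Recover) → mode=Approach action=announce
8. evDetect: (Approach) → mode=Standby action=announce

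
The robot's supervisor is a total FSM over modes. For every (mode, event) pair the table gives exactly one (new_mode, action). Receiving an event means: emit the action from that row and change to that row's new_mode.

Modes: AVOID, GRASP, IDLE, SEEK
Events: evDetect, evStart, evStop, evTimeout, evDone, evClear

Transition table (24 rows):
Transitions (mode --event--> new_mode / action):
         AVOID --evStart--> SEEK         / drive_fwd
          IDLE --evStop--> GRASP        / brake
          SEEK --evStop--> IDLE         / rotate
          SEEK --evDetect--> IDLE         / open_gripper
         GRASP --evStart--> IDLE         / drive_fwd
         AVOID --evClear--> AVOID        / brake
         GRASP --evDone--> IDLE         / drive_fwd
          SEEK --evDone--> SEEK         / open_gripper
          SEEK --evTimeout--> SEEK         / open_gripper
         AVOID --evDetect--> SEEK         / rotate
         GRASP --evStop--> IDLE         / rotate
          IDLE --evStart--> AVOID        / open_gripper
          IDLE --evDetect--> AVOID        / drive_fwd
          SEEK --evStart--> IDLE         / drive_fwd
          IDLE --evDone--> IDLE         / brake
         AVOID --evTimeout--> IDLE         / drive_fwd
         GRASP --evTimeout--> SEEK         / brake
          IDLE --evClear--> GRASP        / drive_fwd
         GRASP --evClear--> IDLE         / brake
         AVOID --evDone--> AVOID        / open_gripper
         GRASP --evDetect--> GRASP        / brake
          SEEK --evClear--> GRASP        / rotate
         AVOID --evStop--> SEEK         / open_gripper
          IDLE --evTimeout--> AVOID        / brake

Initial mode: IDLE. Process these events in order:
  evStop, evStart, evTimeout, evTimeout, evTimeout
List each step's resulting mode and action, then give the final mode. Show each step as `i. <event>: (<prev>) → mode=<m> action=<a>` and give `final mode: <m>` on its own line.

final mode: AVOID

1. evStop: (IDLE) → mode=GRASP action=brake
2. evStart: (GRASP) → mode=IDLE action=drive_fwd
3. evTimeout: (IDLE) → mode=AVOID action=brake
4. evTimeout: (AVOID) → mode=IDLE action=drive_fwd
5. evTimeout: (IDLE) → mode=AVOID action=brake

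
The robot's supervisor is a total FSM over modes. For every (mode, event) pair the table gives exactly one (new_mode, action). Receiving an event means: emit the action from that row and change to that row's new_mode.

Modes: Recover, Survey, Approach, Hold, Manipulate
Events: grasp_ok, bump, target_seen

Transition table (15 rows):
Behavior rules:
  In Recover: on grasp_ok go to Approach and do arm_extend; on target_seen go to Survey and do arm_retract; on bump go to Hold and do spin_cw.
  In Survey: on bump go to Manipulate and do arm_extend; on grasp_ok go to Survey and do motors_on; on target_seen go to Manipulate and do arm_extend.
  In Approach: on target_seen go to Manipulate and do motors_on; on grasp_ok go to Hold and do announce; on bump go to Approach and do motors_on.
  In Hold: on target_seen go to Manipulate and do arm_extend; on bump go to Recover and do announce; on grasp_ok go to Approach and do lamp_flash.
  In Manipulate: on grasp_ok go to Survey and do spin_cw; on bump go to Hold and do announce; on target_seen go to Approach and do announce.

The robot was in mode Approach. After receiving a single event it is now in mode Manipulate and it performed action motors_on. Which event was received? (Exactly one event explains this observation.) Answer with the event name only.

try grasp_ok: (Approach, grasp_ok) → (Hold, announce)
try bump: (Approach, bump) → (Approach, motors_on)
try target_seen: (Approach, target_seen) → (Manipulate, motors_on)  ← matches

target_seen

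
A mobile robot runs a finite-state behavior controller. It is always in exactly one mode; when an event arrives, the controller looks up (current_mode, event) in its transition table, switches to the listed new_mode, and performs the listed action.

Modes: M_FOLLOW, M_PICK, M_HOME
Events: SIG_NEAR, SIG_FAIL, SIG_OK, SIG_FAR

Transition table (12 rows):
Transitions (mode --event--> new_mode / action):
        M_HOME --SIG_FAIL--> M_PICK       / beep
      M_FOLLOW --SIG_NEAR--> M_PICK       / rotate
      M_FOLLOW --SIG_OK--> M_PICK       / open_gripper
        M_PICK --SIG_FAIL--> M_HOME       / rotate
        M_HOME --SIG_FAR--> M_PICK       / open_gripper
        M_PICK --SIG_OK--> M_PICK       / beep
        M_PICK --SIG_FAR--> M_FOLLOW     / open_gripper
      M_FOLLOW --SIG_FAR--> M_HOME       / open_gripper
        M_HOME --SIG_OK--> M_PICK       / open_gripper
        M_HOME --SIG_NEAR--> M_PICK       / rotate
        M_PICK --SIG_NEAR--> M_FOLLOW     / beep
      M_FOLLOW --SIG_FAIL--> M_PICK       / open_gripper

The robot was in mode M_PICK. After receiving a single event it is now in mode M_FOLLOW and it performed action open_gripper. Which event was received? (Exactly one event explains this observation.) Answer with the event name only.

try SIG_NEAR: (M_PICK, SIG_NEAR) → (M_FOLLOW, beep)
try SIG_FAIL: (M_PICK, SIG_FAIL) → (M_HOME, rotate)
try SIG_OK: (M_PICK, SIG_OK) → (M_PICK, beep)
try SIG_FAR: (M_PICK, SIG_FAR) → (M_FOLLOW, open_gripper)  ← matches

SIG_FAR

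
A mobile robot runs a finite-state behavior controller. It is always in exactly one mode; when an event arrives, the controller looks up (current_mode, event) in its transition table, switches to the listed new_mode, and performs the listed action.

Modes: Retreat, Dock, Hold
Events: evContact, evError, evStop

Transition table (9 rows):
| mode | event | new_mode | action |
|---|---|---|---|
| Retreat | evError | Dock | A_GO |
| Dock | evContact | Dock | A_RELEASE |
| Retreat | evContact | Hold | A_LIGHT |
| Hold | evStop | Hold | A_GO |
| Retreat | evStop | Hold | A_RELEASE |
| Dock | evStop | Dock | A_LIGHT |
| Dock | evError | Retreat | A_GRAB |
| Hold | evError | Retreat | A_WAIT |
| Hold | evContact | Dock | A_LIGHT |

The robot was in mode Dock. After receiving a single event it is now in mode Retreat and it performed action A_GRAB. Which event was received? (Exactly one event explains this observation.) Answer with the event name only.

try evContact: (Dock, evContact) → (Dock, A_RELEASE)
try evError: (Dock, evError) → (Retreat, A_GRAB)  ← matches
try evStop: (Dock, evStop) → (Dock, A_LIGHT)

evError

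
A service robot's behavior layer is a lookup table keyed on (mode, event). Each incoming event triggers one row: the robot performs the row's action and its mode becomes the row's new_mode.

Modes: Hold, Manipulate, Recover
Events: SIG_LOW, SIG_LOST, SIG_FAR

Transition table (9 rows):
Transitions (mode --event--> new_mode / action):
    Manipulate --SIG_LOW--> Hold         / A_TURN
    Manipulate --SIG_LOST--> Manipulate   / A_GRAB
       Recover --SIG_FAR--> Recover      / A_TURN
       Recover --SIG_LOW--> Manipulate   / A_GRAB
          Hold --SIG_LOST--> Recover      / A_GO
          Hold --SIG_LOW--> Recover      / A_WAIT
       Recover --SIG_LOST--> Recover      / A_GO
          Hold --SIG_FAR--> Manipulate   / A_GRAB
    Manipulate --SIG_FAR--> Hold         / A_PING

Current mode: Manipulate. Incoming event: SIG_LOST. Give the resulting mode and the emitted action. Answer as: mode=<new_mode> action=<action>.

current mode = Manipulate; filter table to that mode:
  (Manipulate, SIG_LOW) → (Hold, A_TURN)
  (Manipulate, SIG_LOST) → (Manipulate, A_GRAB)  ← event matches
  (Manipulate, SIG_FAR) → (Hold, A_PING)
event = SIG_LOST selects (Manipulate, A_GRAB)

mode=Manipulate action=A_GRAB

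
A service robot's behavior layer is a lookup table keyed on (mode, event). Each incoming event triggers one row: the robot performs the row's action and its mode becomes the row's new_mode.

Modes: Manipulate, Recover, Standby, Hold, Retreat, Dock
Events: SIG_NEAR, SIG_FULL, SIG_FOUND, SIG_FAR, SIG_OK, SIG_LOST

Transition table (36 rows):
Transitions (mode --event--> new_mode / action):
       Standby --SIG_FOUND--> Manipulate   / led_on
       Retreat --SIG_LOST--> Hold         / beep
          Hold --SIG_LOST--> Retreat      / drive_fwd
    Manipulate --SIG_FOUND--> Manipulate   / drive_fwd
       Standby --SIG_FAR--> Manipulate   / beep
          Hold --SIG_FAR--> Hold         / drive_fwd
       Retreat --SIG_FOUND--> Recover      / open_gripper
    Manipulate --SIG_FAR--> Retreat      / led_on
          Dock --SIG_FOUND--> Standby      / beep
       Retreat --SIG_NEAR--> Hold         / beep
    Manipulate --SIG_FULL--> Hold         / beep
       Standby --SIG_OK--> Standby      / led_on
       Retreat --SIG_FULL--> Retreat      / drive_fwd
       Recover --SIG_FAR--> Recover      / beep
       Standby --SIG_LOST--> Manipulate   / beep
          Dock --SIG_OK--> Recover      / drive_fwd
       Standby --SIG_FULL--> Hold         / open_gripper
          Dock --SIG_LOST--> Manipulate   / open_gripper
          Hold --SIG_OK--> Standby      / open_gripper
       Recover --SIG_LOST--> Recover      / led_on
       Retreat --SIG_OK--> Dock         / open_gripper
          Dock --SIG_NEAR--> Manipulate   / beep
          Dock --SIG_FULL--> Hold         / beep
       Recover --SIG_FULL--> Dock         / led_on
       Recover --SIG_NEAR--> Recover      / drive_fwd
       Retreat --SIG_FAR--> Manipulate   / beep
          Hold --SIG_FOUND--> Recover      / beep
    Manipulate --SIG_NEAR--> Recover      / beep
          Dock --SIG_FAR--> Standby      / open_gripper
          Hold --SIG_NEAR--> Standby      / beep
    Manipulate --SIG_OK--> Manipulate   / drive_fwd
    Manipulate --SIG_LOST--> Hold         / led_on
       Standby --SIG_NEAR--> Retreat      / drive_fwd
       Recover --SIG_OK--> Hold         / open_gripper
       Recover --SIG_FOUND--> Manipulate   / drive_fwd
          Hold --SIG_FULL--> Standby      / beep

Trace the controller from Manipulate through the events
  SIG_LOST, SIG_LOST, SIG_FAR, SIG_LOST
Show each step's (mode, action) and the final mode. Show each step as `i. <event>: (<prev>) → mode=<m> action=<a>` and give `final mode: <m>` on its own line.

1. SIG_LOST: (Manipulate) → mode=Hold action=led_on
2. SIG_LOST: (Hold) → mode=Retreat action=drive_fwd
3. SIG_FAR: (Retreat) → mode=Manipulate action=beep
4. SIG_LOST: (Manipulate) → mode=Hold action=led_on

final mode: Hold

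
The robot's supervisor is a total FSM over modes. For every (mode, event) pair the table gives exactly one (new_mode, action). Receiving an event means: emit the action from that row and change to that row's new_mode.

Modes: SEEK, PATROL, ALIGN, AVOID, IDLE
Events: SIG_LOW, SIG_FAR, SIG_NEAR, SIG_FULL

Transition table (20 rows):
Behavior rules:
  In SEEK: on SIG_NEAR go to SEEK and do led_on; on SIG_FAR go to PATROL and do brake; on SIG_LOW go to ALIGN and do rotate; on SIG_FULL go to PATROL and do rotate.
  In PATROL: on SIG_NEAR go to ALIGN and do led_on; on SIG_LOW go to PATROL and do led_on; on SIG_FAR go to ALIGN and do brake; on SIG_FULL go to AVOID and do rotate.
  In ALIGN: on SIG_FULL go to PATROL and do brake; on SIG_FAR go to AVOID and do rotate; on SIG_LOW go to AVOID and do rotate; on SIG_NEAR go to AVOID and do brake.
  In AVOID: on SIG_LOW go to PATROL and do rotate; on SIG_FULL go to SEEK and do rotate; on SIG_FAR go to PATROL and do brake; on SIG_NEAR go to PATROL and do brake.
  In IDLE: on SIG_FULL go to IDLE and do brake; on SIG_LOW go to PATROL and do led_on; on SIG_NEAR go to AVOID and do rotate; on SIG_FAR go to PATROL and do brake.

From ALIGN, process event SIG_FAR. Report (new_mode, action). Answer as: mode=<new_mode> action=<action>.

current mode = ALIGN; filter table to that mode:
  (ALIGN, SIG_FULL) → (PATROL, brake)
  (ALIGN, SIG_FAR) → (AVOID, rotate)  ← event matches
  (ALIGN, SIG_LOW) → (AVOID, rotate)
  (ALIGN, SIG_NEAR) → (AVOID, brake)
event = SIG_FAR selects (AVOID, rotate)

mode=AVOID action=rotate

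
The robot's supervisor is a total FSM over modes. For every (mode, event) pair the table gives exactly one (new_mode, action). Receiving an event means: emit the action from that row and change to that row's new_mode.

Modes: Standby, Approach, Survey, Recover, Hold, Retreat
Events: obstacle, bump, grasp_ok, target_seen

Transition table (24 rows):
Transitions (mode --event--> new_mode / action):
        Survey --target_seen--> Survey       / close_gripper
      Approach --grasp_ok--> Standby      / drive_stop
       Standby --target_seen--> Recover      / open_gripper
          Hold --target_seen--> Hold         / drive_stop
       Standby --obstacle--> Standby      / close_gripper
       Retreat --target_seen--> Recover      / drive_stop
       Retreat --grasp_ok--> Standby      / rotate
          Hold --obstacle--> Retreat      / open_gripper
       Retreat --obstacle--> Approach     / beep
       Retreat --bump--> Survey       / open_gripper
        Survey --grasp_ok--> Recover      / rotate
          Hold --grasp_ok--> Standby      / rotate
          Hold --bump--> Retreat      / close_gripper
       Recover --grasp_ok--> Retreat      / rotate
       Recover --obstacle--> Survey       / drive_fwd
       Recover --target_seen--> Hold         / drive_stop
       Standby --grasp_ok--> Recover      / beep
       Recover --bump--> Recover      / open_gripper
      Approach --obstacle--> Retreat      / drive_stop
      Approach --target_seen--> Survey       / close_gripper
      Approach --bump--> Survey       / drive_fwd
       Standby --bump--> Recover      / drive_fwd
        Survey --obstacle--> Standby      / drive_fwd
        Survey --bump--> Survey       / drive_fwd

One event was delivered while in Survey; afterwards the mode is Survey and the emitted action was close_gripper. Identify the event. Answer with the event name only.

try obstacle: (Survey, obstacle) → (Standby, drive_fwd)
try bump: (Survey, bump) → (Survey, drive_fwd)
try grasp_ok: (Survey, grasp_ok) → (Recover, rotate)
try target_seen: (Survey, target_seen) → (Survey, close_gripper)  ← matches

target_seen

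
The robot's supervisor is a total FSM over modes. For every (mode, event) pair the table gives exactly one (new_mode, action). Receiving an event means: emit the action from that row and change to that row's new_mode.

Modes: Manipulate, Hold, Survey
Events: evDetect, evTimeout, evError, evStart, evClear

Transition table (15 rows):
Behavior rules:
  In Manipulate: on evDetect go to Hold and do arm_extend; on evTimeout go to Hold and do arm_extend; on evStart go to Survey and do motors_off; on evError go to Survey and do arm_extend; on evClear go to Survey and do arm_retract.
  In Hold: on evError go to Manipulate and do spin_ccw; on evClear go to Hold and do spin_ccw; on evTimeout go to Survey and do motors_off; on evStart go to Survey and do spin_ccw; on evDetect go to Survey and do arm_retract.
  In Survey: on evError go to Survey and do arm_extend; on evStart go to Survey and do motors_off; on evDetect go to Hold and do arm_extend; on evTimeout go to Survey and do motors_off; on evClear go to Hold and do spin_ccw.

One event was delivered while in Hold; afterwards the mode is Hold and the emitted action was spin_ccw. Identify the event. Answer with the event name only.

evClear

try evDetect: (Hold, evDetect) → (Survey, arm_retract)
try evTimeout: (Hold, evTimeout) → (Survey, motors_off)
try evError: (Hold, evError) → (Manipulate, spin_ccw)
try evStart: (Hold, evStart) → (Survey, spin_ccw)
try evClear: (Hold, evClear) → (Hold, spin_ccw)  ← matches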